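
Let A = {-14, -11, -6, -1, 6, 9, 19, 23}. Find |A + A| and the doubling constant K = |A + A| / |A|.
K = |A + A| / |A| = 29/8

Enumerate A + A = {a + b : a, b ∈ A}. With |A| = 8, there are |A|^2 = 64 ordered sum pairs; collecting distinct values, A + A = {-28, -25, -22, -20, -17, -15, -12, -8, -7, -5, -2, 0, 3, 5, 8, 9, 12, 13, 15, 17, 18, 22, 25, 28, 29, 32, 38, 42, 46}, so |A + A| = 29. Thus K = 29/8. For comparison, the minimum possible |A + A| over all 8-element sets is 2·8 − 1 = 15 (so min K = 15/8), attained only by arithmetic progressions.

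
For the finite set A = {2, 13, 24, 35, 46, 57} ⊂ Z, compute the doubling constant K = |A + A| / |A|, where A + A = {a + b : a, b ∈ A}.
K = |A + A| / |A| = 11/6

Enumerate A + A = {a + b : a, b ∈ A}. With |A| = 6, there are |A|^2 = 36 ordered sum pairs; collecting distinct values, A + A = {4, 15, 26, 37, 48, 59, 70, 81, 92, 103, 114}, so |A + A| = 11. Thus K = 11/6. Here |A + A| = 2|A| − 1 = 11, the minimum possible — so K = 11/6 is minimal, which holds iff A is an arithmetic progression.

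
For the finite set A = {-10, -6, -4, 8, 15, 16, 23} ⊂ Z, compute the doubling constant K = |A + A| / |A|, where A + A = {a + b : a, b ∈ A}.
K = |A + A| / |A| = 27/7

Enumerate A + A = {a + b : a, b ∈ A}. With |A| = 7, there are |A|^2 = 49 ordered sum pairs; collecting distinct values, A + A = {-20, -16, -14, -12, -10, -8, -2, 2, 4, 5, 6, 9, 10, 11, 12, 13, 16, 17, 19, 23, 24, 30, 31, 32, 38, 39, 46}, so |A + A| = 27. Thus K = 27/7. For comparison, the minimum possible |A + A| over all 7-element sets is 2·7 − 1 = 13 (so min K = 13/7), attained only by arithmetic progressions.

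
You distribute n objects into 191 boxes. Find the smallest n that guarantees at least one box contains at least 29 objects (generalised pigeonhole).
n = (29 − 1)·191 + 1 = 5349

By the generalised pigeonhole principle, to guarantee some box contains ≥ r objects we need more than (r − 1) · k objects total. Threshold: n = (r − 1) · k + 1. With r = 29 and k = 191: n = 28 · 191 + 1 = 5348 + 1 = 5349. For n = 5348 = 28 · 191, we can put exactly 28 objects in every box, avoiding 29 in any single one — so 5349 is tight.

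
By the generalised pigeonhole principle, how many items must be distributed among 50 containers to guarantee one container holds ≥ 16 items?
n = (16 − 1)·50 + 1 = 751

By the generalised pigeonhole principle, to guarantee some box contains ≥ r objects we need more than (r − 1) · k objects total. Threshold: n = (r − 1) · k + 1. With r = 16 and k = 50: n = 15 · 50 + 1 = 750 + 1 = 751. For n = 750 = 15 · 50, we can put exactly 15 objects in every box, avoiding 16 in any single one — so 751 is tight.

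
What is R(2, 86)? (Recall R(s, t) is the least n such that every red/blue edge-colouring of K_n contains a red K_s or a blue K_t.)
R(2, 86) = 86

R(2, k) = k for all k ≥ 2: in a 2-colouring of K_k, either some edge is red (a red K_2) or all edges are blue (a blue K_k). And K_{85} coloured all-blue has no blue K_86, so R(2, 86) > 85. Hence R(2, 86) = 86.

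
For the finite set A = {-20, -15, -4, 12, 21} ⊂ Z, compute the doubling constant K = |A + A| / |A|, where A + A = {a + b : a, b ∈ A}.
K = |A + A| / |A| = 14/5

Enumerate A + A = {a + b : a, b ∈ A}. With |A| = 5, there are |A|^2 = 25 ordered sum pairs; collecting distinct values, A + A = {-40, -35, -30, -24, -19, -8, -3, 1, 6, 8, 17, 24, 33, 42}, so |A + A| = 14. Thus K = 14/5. For comparison, the minimum possible |A + A| over all 5-element sets is 2·5 − 1 = 9 (so min K = 9/5), attained only by arithmetic progressions.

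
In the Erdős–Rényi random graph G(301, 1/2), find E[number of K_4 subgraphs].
E[# K_4] = C(301, 4) · (1/2)^C(4, 2) = 335246275 / 2^6 = 5238223.046875

For each 4-subset S of vertices (there are C(301, 4) = 335246275 such S), let X_S = 1 if S induces a K_4 (all C(4, 2) = 6 edges present). Then P(X_S = 1) = (1/2)^6 = 1/64. By linearity of expectation, E[# K_4] = C(301, 4) · (1/2)^6 = 335246275 / 64 = 5238223.046875.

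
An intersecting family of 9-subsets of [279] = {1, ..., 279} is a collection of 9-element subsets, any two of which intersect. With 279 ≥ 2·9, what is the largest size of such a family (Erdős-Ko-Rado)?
max |F| = C(278, 8) = 799276827593530

Erdős-Ko-Rado (1961): when n ≥ 2k, max |F| = C(n−1, k−1). The bound is attained by the star {A : i ∈ A} for any fixed i ∈ [n]. Here C(279−1, 9−1) = C(278, 8) = 799276827593530.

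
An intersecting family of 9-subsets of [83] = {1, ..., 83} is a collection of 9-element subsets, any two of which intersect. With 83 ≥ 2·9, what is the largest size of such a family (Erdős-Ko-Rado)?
max |F| = C(82, 8) = 35641470150

Erdős-Ko-Rado (1961): when n ≥ 2k, max |F| = C(n−1, k−1). The bound is attained by the star {A : i ∈ A} for any fixed i ∈ [n]. Here C(83−1, 9−1) = C(82, 8) = 35641470150.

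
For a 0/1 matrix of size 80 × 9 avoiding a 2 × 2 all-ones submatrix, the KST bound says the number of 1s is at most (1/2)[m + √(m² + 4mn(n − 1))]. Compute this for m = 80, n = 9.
z(80, 9; 2, 2) ≤ (1/2)[80 + √(80² + 4·80·9·8)] = (1/2)[80 + √29440] = 125.7904

Kővári–Sós–Turán: let r_1, ..., r_80 be the row sums and z = Σ r_i the total number of 1s. Each pair of columns can share at most one row with both entries 1 (else a 2×2 all-ones block appears), so Σ_i C(r_i, 2) ≤ C(9, 2) = 36. By convexity Σ_i C(r_i, 2) ≥ 80·C(z/80, 2) = z(z − 80)/(2·80), giving z² − 80z − 80·9·8 ≤ 0 and hence z ≤ (1/2)[80 + √(6400 + 4·5760)] = (1/2)[80 + √29440] ≈ (1/2)(80 + 171.5809) = 125.7904.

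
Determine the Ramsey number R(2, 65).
R(2, 65) = 65

R(2, k) = k for all k ≥ 2: in a 2-colouring of K_k, either some edge is red (a red K_2) or all edges are blue (a blue K_k). And K_{64} coloured all-blue has no blue K_65, so R(2, 65) > 64. Hence R(2, 65) = 65.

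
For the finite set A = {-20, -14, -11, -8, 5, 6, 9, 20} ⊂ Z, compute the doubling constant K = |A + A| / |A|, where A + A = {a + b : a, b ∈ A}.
K = |A + A| / |A| = 31/8

Enumerate A + A = {a + b : a, b ∈ A}. With |A| = 8, there are |A|^2 = 64 ordered sum pairs; collecting distinct values, A + A = {-40, -34, -31, -28, -25, -22, -19, -16, -15, -14, -11, -9, -8, -6, -5, -3, -2, 0, 1, 6, 9, 10, 11, 12, 14, 15, 18, 25, 26, 29, 40}, so |A + A| = 31. Thus K = 31/8. For comparison, the minimum possible |A + A| over all 8-element sets is 2·8 − 1 = 15 (so min K = 15/8), attained only by arithmetic progressions.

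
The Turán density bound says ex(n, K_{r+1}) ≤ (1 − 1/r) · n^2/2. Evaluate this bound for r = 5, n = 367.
Turán density bound = (4/5) · 367^2/2 = 269378/5 ≈ 53875.6

Turán's theorem: ex(n, K_{r+1}) is achieved by the complete r-partite Turán graph T(n, r) with parts as balanced as possible, and is at most (1 − 1/r) · n^2/2. For r = 5, n = 367: the density bound is (4/5) · 134689/2 = 269378/5 ≈ 53875.6. The integer-valued extremum is e(T(367, 5)) = 53875, which is strictly less than the density bound 269378/5 since 5 ∤ 367 (the parts of T(367, 5) cannot all be equal).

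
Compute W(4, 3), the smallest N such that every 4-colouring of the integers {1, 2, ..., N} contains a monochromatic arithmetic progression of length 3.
W(4, 3) = 76

This is a classical value, W(4, 3) = 76, established by combining an explicit 4-colouring of {1, ..., 75} with no monochromatic 3-AP (giving the lower bound W(4, 3) > 75) and a finite case analysis / exhaustive computer search showing every 4-colouring of {1, ..., 76} has such an AP.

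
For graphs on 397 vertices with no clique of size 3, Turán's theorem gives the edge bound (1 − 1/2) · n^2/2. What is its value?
Turán density bound = (1/2) · 397^2/2 = 157609/4 ≈ 39402.25

Turán's theorem: ex(n, K_{r+1}) is achieved by the complete r-partite Turán graph T(n, r) with parts as balanced as possible, and is at most (1 − 1/r) · n^2/2. For r = 2, n = 397: the density bound is (1/2) · 157609/2 = 157609/4 ≈ 39402.25. The integer-valued extremum is e(T(397, 2)) = 39402, which is strictly less than the density bound 157609/4 since 2 ∤ 397 (the parts of T(397, 2) cannot all be equal).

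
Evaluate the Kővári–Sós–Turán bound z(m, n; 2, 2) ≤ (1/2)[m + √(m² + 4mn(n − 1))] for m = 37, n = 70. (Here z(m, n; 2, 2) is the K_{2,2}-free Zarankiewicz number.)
z(37, 70; 2, 2) ≤ (1/2)[37 + √(37² + 4·37·70·69)] = (1/2)[37 + √716209] = 441.6457

Kővári–Sós–Turán: let r_1, ..., r_37 be the row sums and z = Σ r_i the total number of 1s. Each pair of columns can share at most one row with both entries 1 (else a 2×2 all-ones block appears), so Σ_i C(r_i, 2) ≤ C(70, 2) = 2415. By convexity Σ_i C(r_i, 2) ≥ 37·C(z/37, 2) = z(z − 37)/(2·37), giving z² − 37z − 37·70·69 ≤ 0 and hence z ≤ (1/2)[37 + √(1369 + 4·178710)] = (1/2)[37 + √716209] ≈ (1/2)(37 + 846.2913) = 441.6457.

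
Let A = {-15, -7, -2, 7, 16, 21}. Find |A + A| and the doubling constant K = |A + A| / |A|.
K = |A + A| / |A| = 19/6

Enumerate A + A = {a + b : a, b ∈ A}. With |A| = 6, there are |A|^2 = 36 ordered sum pairs; collecting distinct values, A + A = {-30, -22, -17, -14, -9, -8, -4, 0, 1, 5, 6, 9, 14, 19, 23, 28, 32, 37, 42}, so |A + A| = 19. Thus K = 19/6. For comparison, the minimum possible |A + A| over all 6-element sets is 2·6 − 1 = 11 (so min K = 11/6), attained only by arithmetic progressions.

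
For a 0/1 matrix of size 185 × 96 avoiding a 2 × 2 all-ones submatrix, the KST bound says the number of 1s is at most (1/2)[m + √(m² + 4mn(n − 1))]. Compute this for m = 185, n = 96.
z(185, 96; 2, 2) ≤ (1/2)[185 + √(185² + 4·185·96·95)] = (1/2)[185 + √6783025] = 1394.7121

Kővári–Sós–Turán: let r_1, ..., r_185 be the row sums and z = Σ r_i the total number of 1s. Each pair of columns can share at most one row with both entries 1 (else a 2×2 all-ones block appears), so Σ_i C(r_i, 2) ≤ C(96, 2) = 4560. By convexity Σ_i C(r_i, 2) ≥ 185·C(z/185, 2) = z(z − 185)/(2·185), giving z² − 185z − 185·96·95 ≤ 0 and hence z ≤ (1/2)[185 + √(34225 + 4·1687200)] = (1/2)[185 + √6783025] ≈ (1/2)(185 + 2604.4241) = 1394.7121.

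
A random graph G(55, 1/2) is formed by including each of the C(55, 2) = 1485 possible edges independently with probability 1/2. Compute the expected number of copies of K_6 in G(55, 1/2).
E[# K_6] = C(55, 6) · (1/2)^C(6, 2) = 28989675 / 2^15 ≈ 884.694672

For each 6-subset S of vertices (there are C(55, 6) = 28989675 such S), let X_S = 1 if S induces a K_6 (all C(6, 2) = 15 edges present). Then P(X_S = 1) = (1/2)^15 = 1/32768. By linearity of expectation, E[# K_6] = C(55, 6) · (1/2)^15 = 28989675 / 32768 ≈ 884.694672.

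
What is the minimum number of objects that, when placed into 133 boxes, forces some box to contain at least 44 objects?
n = (44 − 1)·133 + 1 = 5720

By the generalised pigeonhole principle, to guarantee some box contains ≥ r objects we need more than (r − 1) · k objects total. Threshold: n = (r − 1) · k + 1. With r = 44 and k = 133: n = 43 · 133 + 1 = 5719 + 1 = 5720. For n = 5719 = 43 · 133, we can put exactly 43 objects in every box, avoiding 44 in any single one — so 5720 is tight.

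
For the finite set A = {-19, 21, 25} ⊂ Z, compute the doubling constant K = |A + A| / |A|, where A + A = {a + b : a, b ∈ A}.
K = |A + A| / |A| = 6/3 = 2

Enumerate A + A = {a + b : a, b ∈ A}. With |A| = 3, there are |A|^2 = 9 ordered sum pairs; collecting distinct values, A + A = {-38, 2, 6, 42, 46, 50}, so |A + A| = 6. Thus K = 6/3 = 2. For comparison, the minimum possible |A + A| over all 3-element sets is 2·3 − 1 = 5 (so min K = 5/3), attained only by arithmetic progressions.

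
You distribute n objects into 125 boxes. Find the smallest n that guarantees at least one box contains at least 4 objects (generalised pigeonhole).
n = (4 − 1)·125 + 1 = 376

By the generalised pigeonhole principle, to guarantee some box contains ≥ r objects we need more than (r − 1) · k objects total. Threshold: n = (r − 1) · k + 1. With r = 4 and k = 125: n = 3 · 125 + 1 = 375 + 1 = 376. For n = 375 = 3 · 125, we can put exactly 3 objects in every box, avoiding 4 in any single one — so 376 is tight.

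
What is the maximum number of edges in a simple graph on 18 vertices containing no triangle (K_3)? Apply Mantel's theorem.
ex(18, K_3) = ⌊18^2/4⌋ = 81

Mantel (1907): a triangle-free graph on n vertices has at most ⌊n^2/4⌋ edges, with equality for the complete bipartite graph K_{⌊n/2⌋, ⌈n/2⌉}. For n = 18: ⌊18^2/4⌋ = ⌊324/4⌋ = 81. The extremal graph is K_{9, 9}, which has 9·9 = 81 edges.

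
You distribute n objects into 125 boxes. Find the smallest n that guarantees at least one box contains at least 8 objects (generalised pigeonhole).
n = (8 − 1)·125 + 1 = 876

By the generalised pigeonhole principle, to guarantee some box contains ≥ r objects we need more than (r − 1) · k objects total. Threshold: n = (r − 1) · k + 1. With r = 8 and k = 125: n = 7 · 125 + 1 = 875 + 1 = 876. For n = 875 = 7 · 125, we can put exactly 7 objects in every box, avoiding 8 in any single one — so 876 is tight.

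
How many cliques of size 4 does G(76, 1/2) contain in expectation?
E[# K_4] = C(76, 4) · (1/2)^C(4, 2) = 1282975 / 2^6 = 20046.484375

For each 4-subset S of vertices (there are C(76, 4) = 1282975 such S), let X_S = 1 if S induces a K_4 (all C(4, 2) = 6 edges present). Then P(X_S = 1) = (1/2)^6 = 1/64. By linearity of expectation, E[# K_4] = C(76, 4) · (1/2)^6 = 1282975 / 64 = 20046.484375.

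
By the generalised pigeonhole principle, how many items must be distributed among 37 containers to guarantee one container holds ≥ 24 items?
n = (24 − 1)·37 + 1 = 852

By the generalised pigeonhole principle, to guarantee some box contains ≥ r objects we need more than (r − 1) · k objects total. Threshold: n = (r − 1) · k + 1. With r = 24 and k = 37: n = 23 · 37 + 1 = 851 + 1 = 852. For n = 851 = 23 · 37, we can put exactly 23 objects in every box, avoiding 24 in any single one — so 852 is tight.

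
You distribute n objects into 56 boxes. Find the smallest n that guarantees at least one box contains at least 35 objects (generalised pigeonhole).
n = (35 − 1)·56 + 1 = 1905

By the generalised pigeonhole principle, to guarantee some box contains ≥ r objects we need more than (r − 1) · k objects total. Threshold: n = (r − 1) · k + 1. With r = 35 and k = 56: n = 34 · 56 + 1 = 1904 + 1 = 1905. For n = 1904 = 34 · 56, we can put exactly 34 objects in every box, avoiding 35 in any single one — so 1905 is tight.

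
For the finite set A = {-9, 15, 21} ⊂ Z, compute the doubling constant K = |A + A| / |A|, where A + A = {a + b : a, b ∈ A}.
K = |A + A| / |A| = 6/3 = 2

Enumerate A + A = {a + b : a, b ∈ A}. With |A| = 3, there are |A|^2 = 9 ordered sum pairs; collecting distinct values, A + A = {-18, 6, 12, 30, 36, 42}, so |A + A| = 6. Thus K = 6/3 = 2. For comparison, the minimum possible |A + A| over all 3-element sets is 2·3 − 1 = 5 (so min K = 5/3), attained only by arithmetic progressions.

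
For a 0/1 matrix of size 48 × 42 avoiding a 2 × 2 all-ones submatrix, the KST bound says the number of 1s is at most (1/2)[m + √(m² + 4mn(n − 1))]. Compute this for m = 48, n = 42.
z(48, 42; 2, 2) ≤ (1/2)[48 + √(48² + 4·48·42·41)] = (1/2)[48 + √332928] = 312.4996

Kővári–Sós–Turán: let r_1, ..., r_48 be the row sums and z = Σ r_i the total number of 1s. Each pair of columns can share at most one row with both entries 1 (else a 2×2 all-ones block appears), so Σ_i C(r_i, 2) ≤ C(42, 2) = 861. By convexity Σ_i C(r_i, 2) ≥ 48·C(z/48, 2) = z(z − 48)/(2·48), giving z² − 48z − 48·42·41 ≤ 0 and hence z ≤ (1/2)[48 + √(2304 + 4·82656)] = (1/2)[48 + √332928] ≈ (1/2)(48 + 576.9991) = 312.4996.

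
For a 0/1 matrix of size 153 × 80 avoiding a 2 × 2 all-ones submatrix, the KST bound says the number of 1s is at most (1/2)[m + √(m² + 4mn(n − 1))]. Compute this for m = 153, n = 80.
z(153, 80; 2, 2) ≤ (1/2)[153 + √(153² + 4·153·80·79)] = (1/2)[153 + √3891249] = 1062.8125

Kővári–Sós–Turán: let r_1, ..., r_153 be the row sums and z = Σ r_i the total number of 1s. Each pair of columns can share at most one row with both entries 1 (else a 2×2 all-ones block appears), so Σ_i C(r_i, 2) ≤ C(80, 2) = 3160. By convexity Σ_i C(r_i, 2) ≥ 153·C(z/153, 2) = z(z − 153)/(2·153), giving z² − 153z − 153·80·79 ≤ 0 and hence z ≤ (1/2)[153 + √(23409 + 4·966960)] = (1/2)[153 + √3891249] ≈ (1/2)(153 + 1972.6249) = 1062.8125.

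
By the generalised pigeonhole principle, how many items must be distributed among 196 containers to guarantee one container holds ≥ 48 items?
n = (48 − 1)·196 + 1 = 9213

By the generalised pigeonhole principle, to guarantee some box contains ≥ r objects we need more than (r − 1) · k objects total. Threshold: n = (r − 1) · k + 1. With r = 48 and k = 196: n = 47 · 196 + 1 = 9212 + 1 = 9213. For n = 9212 = 47 · 196, we can put exactly 47 objects in every box, avoiding 48 in any single one — so 9213 is tight.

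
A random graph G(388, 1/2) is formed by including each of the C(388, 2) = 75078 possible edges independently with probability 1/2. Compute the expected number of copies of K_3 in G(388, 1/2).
E[# K_3] = C(388, 3) · (1/2)^C(3, 2) = 9660036 / 2^3 = 2415009/2 = 1207504.5

For each 3-subset S of vertices (there are C(388, 3) = 9660036 such S), let X_S = 1 if S induces a K_3 (all C(3, 2) = 3 edges present). Then P(X_S = 1) = (1/2)^3 = 1/8. By linearity of expectation, E[# K_3] = C(388, 3) · (1/2)^3 = 9660036 / 8 = 2415009/2 = 1207504.5.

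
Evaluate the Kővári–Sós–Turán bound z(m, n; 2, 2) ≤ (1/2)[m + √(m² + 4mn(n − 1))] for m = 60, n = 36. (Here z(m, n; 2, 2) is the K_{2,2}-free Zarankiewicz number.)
z(60, 36; 2, 2) ≤ (1/2)[60 + √(60² + 4·60·36·35)] = (1/2)[60 + √306000] = 306.5863

Kővári–Sós–Turán: let r_1, ..., r_60 be the row sums and z = Σ r_i the total number of 1s. Each pair of columns can share at most one row with both entries 1 (else a 2×2 all-ones block appears), so Σ_i C(r_i, 2) ≤ C(36, 2) = 630. By convexity Σ_i C(r_i, 2) ≥ 60·C(z/60, 2) = z(z − 60)/(2·60), giving z² − 60z − 60·36·35 ≤ 0 and hence z ≤ (1/2)[60 + √(3600 + 4·75600)] = (1/2)[60 + √306000] ≈ (1/2)(60 + 553.1727) = 306.5863.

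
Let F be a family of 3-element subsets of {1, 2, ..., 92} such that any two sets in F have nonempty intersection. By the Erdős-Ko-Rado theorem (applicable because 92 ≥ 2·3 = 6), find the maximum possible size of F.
max |F| = C(91, 2) = 4095

The Erdős-Ko-Rado theorem states: for n ≥ 2k, an intersecting family of k-subsets of an n-element set has size at most C(n − 1, k − 1), with equality for 'star' families {A ⊆ [n] : |A| = k, i ∈ A} (fix an element i). For n = 92, k = 3: C(91, 2) = 4095.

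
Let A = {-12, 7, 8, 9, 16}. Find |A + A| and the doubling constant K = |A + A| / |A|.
K = |A + A| / |A| = 14/5

Enumerate A + A = {a + b : a, b ∈ A}. With |A| = 5, there are |A|^2 = 25 ordered sum pairs; collecting distinct values, A + A = {-24, -5, -4, -3, 4, 14, 15, 16, 17, 18, 23, 24, 25, 32}, so |A + A| = 14. Thus K = 14/5. For comparison, the minimum possible |A + A| over all 5-element sets is 2·5 − 1 = 9 (so min K = 9/5), attained only by arithmetic progressions.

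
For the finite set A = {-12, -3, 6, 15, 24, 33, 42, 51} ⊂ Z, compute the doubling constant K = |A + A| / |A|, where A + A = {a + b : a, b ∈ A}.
K = |A + A| / |A| = 15/8

Enumerate A + A = {a + b : a, b ∈ A}. With |A| = 8, there are |A|^2 = 64 ordered sum pairs; collecting distinct values, A + A = {-24, -15, -6, 3, 12, 21, 30, 39, 48, 57, 66, 75, 84, 93, 102}, so |A + A| = 15. Thus K = 15/8. Here |A + A| = 2|A| − 1 = 15, the minimum possible — so K = 15/8 is minimal, which holds iff A is an arithmetic progression.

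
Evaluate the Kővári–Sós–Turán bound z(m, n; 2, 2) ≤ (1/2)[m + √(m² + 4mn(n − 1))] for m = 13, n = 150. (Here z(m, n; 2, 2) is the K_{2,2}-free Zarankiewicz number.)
z(13, 150; 2, 2) ≤ (1/2)[13 + √(13² + 4·13·150·149)] = (1/2)[13 + √1162369] = 545.5661

Kővári–Sós–Turán: let r_1, ..., r_13 be the row sums and z = Σ r_i the total number of 1s. Each pair of columns can share at most one row with both entries 1 (else a 2×2 all-ones block appears), so Σ_i C(r_i, 2) ≤ C(150, 2) = 11175. By convexity Σ_i C(r_i, 2) ≥ 13·C(z/13, 2) = z(z − 13)/(2·13), giving z² − 13z − 13·150·149 ≤ 0 and hence z ≤ (1/2)[13 + √(169 + 4·290550)] = (1/2)[13 + √1162369] ≈ (1/2)(13 + 1078.1322) = 545.5661.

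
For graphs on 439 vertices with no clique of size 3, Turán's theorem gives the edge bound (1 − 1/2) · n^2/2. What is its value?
Turán density bound = (1/2) · 439^2/2 = 192721/4 ≈ 48180.25

Turán's theorem: ex(n, K_{r+1}) is achieved by the complete r-partite Turán graph T(n, r) with parts as balanced as possible, and is at most (1 − 1/r) · n^2/2. For r = 2, n = 439: the density bound is (1/2) · 192721/2 = 192721/4 ≈ 48180.25. The integer-valued extremum is e(T(439, 2)) = 48180, which is strictly less than the density bound 192721/4 since 2 ∤ 439 (the parts of T(439, 2) cannot all be equal).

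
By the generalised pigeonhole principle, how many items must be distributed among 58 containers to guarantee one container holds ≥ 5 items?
n = (5 − 1)·58 + 1 = 233

By the generalised pigeonhole principle, to guarantee some box contains ≥ r objects we need more than (r − 1) · k objects total. Threshold: n = (r − 1) · k + 1. With r = 5 and k = 58: n = 4 · 58 + 1 = 232 + 1 = 233. For n = 232 = 4 · 58, we can put exactly 4 objects in every box, avoiding 5 in any single one — so 233 is tight.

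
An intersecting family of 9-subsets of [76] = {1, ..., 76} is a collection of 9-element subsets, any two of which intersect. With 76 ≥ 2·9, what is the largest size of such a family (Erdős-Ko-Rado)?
max |F| = C(75, 8) = 16871053725

The Erdős-Ko-Rado theorem states: for n ≥ 2k, an intersecting family of k-subsets of an n-element set has size at most C(n − 1, k − 1), with equality for 'star' families {A ⊆ [n] : |A| = k, i ∈ A} (fix an element i). For n = 76, k = 9: C(75, 8) = 16871053725.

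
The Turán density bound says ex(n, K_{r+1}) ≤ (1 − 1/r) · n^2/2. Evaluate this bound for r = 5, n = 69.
Turán density bound = (4/5) · 69^2/2 = 9522/5 ≈ 1904.4

Turán's theorem: ex(n, K_{r+1}) is achieved by the complete r-partite Turán graph T(n, r) with parts as balanced as possible, and is at most (1 − 1/r) · n^2/2. For r = 5, n = 69: the density bound is (4/5) · 4761/2 = 9522/5 ≈ 1904.4. The integer-valued extremum is e(T(69, 5)) = 1904, which is strictly less than the density bound 9522/5 since 5 ∤ 69 (the parts of T(69, 5) cannot all be equal).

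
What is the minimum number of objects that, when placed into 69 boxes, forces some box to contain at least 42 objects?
n = (42 − 1)·69 + 1 = 2830

By the generalised pigeonhole principle, to guarantee some box contains ≥ r objects we need more than (r − 1) · k objects total. Threshold: n = (r − 1) · k + 1. With r = 42 and k = 69: n = 41 · 69 + 1 = 2829 + 1 = 2830. For n = 2829 = 41 · 69, we can put exactly 41 objects in every box, avoiding 42 in any single one — so 2830 is tight.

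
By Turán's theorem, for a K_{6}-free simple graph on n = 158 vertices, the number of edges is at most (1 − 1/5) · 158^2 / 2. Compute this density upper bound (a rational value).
Turán density bound = (4/5) · 158^2/2 = 49928/5 ≈ 9985.6

Turán's theorem: ex(n, K_{r+1}) is achieved by the complete r-partite Turán graph T(n, r) with parts as balanced as possible, and is at most (1 − 1/r) · n^2/2. For r = 5, n = 158: the density bound is (4/5) · 24964/2 = 49928/5 ≈ 9985.6. The integer-valued extremum is e(T(158, 5)) = 9985, which is strictly less than the density bound 49928/5 since 5 ∤ 158 (the parts of T(158, 5) cannot all be equal).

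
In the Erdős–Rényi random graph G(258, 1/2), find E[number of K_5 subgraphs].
E[# K_5] = C(258, 5) · (1/2)^C(5, 2) = 9161897856 / 2^10 = 71577327/8 = 8947165.875

For each 5-subset S of vertices (there are C(258, 5) = 9161897856 such S), let X_S = 1 if S induces a K_5 (all C(5, 2) = 10 edges present). Then P(X_S = 1) = (1/2)^10 = 1/1024. By linearity of expectation, E[# K_5] = C(258, 5) · (1/2)^10 = 9161897856 / 1024 = 71577327/8 = 8947165.875.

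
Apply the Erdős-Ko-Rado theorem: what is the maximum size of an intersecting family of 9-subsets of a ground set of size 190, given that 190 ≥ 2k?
max |F| = C(189, 8) = 34750872249093

The Erdős-Ko-Rado theorem states: for n ≥ 2k, an intersecting family of k-subsets of an n-element set has size at most C(n − 1, k − 1), with equality for 'star' families {A ⊆ [n] : |A| = k, i ∈ A} (fix an element i). For n = 190, k = 9: C(189, 8) = 34750872249093.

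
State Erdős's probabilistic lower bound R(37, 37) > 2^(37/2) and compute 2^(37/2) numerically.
2^(37/2) = 370727.6001; so R(37, 37) > 370727.6001

Colour each edge of K_n uniformly at random with red/blue. The expected number of monochromatic K_37 is C(n, 37) · 2 · 2^(−C(37,2)). If C(n, 37) · 2^(1 − C(37,2)) < 1, then with positive probability no monochromatic K_37 exists, so R(37, 37) > n. The standard estimate C(n, 37) ≤ n^37/37! shows this inequality holds whenever n ≤ 2^(37/2) (since 37! · 2^(C(37,2) − 1) > 2^(37^2/2) ≥ n^37). Hence R(37, 37) > 2^(37/2) = 370727.6001.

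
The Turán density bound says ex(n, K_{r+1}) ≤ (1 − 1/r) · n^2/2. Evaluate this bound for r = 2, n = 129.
Turán density bound = (1/2) · 129^2/2 = 16641/4 ≈ 4160.25

Turán's theorem: ex(n, K_{r+1}) is achieved by the complete r-partite Turán graph T(n, r) with parts as balanced as possible, and is at most (1 − 1/r) · n^2/2. For r = 2, n = 129: the density bound is (1/2) · 16641/2 = 16641/4 ≈ 4160.25. The integer-valued extremum is e(T(129, 2)) = 4160, which is strictly less than the density bound 16641/4 since 2 ∤ 129 (the parts of T(129, 2) cannot all be equal).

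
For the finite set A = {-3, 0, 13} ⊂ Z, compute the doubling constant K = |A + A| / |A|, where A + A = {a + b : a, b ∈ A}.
K = |A + A| / |A| = 6/3 = 2

Enumerate A + A = {a + b : a, b ∈ A}. With |A| = 3, there are |A|^2 = 9 ordered sum pairs; collecting distinct values, A + A = {-6, -3, 0, 10, 13, 26}, so |A + A| = 6. Thus K = 6/3 = 2. For comparison, the minimum possible |A + A| over all 3-element sets is 2·3 − 1 = 5 (so min K = 5/3), attained only by arithmetic progressions.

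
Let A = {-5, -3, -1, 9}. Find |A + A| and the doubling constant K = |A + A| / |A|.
K = |A + A| / |A| = 9/4

Enumerate A + A = {a + b : a, b ∈ A}. With |A| = 4, there are |A|^2 = 16 ordered sum pairs; collecting distinct values, A + A = {-10, -8, -6, -4, -2, 4, 6, 8, 18}, so |A + A| = 9. Thus K = 9/4. For comparison, the minimum possible |A + A| over all 4-element sets is 2·4 − 1 = 7 (so min K = 7/4), attained only by arithmetic progressions.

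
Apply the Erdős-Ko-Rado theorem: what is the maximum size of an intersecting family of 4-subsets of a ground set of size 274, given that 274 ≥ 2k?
max |F| = C(273, 3) = 3353896

The Erdős-Ko-Rado theorem states: for n ≥ 2k, an intersecting family of k-subsets of an n-element set has size at most C(n − 1, k − 1), with equality for 'star' families {A ⊆ [n] : |A| = k, i ∈ A} (fix an element i). For n = 274, k = 4: C(273, 3) = 3353896.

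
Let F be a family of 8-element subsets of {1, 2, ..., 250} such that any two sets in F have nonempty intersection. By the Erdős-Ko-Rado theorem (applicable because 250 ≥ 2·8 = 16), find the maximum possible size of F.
max |F| = C(249, 7) = 10814706462924

Erdős-Ko-Rado (1961): when n ≥ 2k, max |F| = C(n−1, k−1). The bound is attained by the star {A : i ∈ A} for any fixed i ∈ [n]. Here C(250−1, 8−1) = C(249, 7) = 10814706462924.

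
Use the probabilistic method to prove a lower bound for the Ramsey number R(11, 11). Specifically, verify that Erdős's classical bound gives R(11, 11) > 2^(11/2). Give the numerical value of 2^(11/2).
2^(11/2) = 45.2548; so R(11, 11) > 45.2548

Colour each edge of K_n uniformly at random with red/blue. The expected number of monochromatic K_11 is C(n, 11) · 2 · 2^(−C(11,2)). If C(n, 11) · 2^(1 − C(11,2)) < 1, then with positive probability no monochromatic K_11 exists, so R(11, 11) > n. The standard estimate C(n, 11) ≤ n^11/11! shows this inequality holds whenever n ≤ 2^(11/2) (since 11! · 2^(C(11,2) − 1) > 2^(11^2/2) ≥ n^11). Hence R(11, 11) > 2^(11/2) = 45.2548.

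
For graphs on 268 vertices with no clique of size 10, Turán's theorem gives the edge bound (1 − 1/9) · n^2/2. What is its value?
Turán density bound = (8/9) · 268^2/2 = 287296/9 ≈ 31921.7778

Turán's theorem: ex(n, K_{r+1}) is achieved by the complete r-partite Turán graph T(n, r) with parts as balanced as possible, and is at most (1 − 1/r) · n^2/2. For r = 9, n = 268: the density bound is (8/9) · 71824/2 = 287296/9 ≈ 31921.7778. The integer-valued extremum is e(T(268, 9)) = 31921, which is strictly less than the density bound 287296/9 since 9 ∤ 268 (the parts of T(268, 9) cannot all be equal).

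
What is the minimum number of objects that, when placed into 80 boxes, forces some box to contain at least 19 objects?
n = (19 − 1)·80 + 1 = 1441

By the generalised pigeonhole principle, to guarantee some box contains ≥ r objects we need more than (r − 1) · k objects total. Threshold: n = (r − 1) · k + 1. With r = 19 and k = 80: n = 18 · 80 + 1 = 1440 + 1 = 1441. For n = 1440 = 18 · 80, we can put exactly 18 objects in every box, avoiding 19 in any single one — so 1441 is tight.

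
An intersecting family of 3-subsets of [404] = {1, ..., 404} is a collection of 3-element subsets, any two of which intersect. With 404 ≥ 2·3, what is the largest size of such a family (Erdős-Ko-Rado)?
max |F| = C(403, 2) = 81003

The Erdős-Ko-Rado theorem states: for n ≥ 2k, an intersecting family of k-subsets of an n-element set has size at most C(n − 1, k − 1), with equality for 'star' families {A ⊆ [n] : |A| = k, i ∈ A} (fix an element i). For n = 404, k = 3: C(403, 2) = 81003.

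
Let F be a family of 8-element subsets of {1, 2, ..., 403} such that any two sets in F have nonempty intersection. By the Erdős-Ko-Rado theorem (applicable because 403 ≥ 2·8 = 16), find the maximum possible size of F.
max |F| = C(402, 7) = 319404875478480

Erdős-Ko-Rado (1961): when n ≥ 2k, max |F| = C(n−1, k−1). The bound is attained by the star {A : i ∈ A} for any fixed i ∈ [n]. Here C(403−1, 8−1) = C(402, 7) = 319404875478480.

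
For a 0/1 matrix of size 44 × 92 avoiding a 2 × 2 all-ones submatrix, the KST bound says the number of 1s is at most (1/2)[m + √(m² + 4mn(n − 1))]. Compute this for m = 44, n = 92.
z(44, 92; 2, 2) ≤ (1/2)[44 + √(44² + 4·44·92·91)] = (1/2)[44 + √1475408] = 629.3319

Kővári–Sós–Turán: let r_1, ..., r_44 be the row sums and z = Σ r_i the total number of 1s. Each pair of columns can share at most one row with both entries 1 (else a 2×2 all-ones block appears), so Σ_i C(r_i, 2) ≤ C(92, 2) = 4186. By convexity Σ_i C(r_i, 2) ≥ 44·C(z/44, 2) = z(z − 44)/(2·44), giving z² − 44z − 44·92·91 ≤ 0 and hence z ≤ (1/2)[44 + √(1936 + 4·368368)] = (1/2)[44 + √1475408] ≈ (1/2)(44 + 1214.6637) = 629.3319.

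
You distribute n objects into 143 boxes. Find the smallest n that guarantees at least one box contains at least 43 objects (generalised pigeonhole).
n = (43 − 1)·143 + 1 = 6007

By the generalised pigeonhole principle, to guarantee some box contains ≥ r objects we need more than (r − 1) · k objects total. Threshold: n = (r − 1) · k + 1. With r = 43 and k = 143: n = 42 · 143 + 1 = 6006 + 1 = 6007. For n = 6006 = 42 · 143, we can put exactly 42 objects in every box, avoiding 43 in any single one — so 6007 is tight.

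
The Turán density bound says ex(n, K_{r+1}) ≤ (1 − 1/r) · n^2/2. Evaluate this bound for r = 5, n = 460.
Turán density bound = (4/5) · 460^2/2 = 84640

Turán's theorem: ex(n, K_{r+1}) is achieved by the complete r-partite Turán graph T(n, r) with parts as balanced as possible, and is at most (1 − 1/r) · n^2/2. For r = 5, n = 460: the density bound is (4/5) · 211600/2 = 84640. Since 5 ∣ 460, the Turán graph T(460, 5) has parts of equal size 92, and its edge count e(T(460, 5)) = 84640 attains the density bound exactly.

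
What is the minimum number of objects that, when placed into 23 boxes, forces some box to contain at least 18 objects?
n = (18 − 1)·23 + 1 = 392

By the generalised pigeonhole principle, to guarantee some box contains ≥ r objects we need more than (r − 1) · k objects total. Threshold: n = (r − 1) · k + 1. With r = 18 and k = 23: n = 17 · 23 + 1 = 391 + 1 = 392. For n = 391 = 17 · 23, we can put exactly 17 objects in every box, avoiding 18 in any single one — so 392 is tight.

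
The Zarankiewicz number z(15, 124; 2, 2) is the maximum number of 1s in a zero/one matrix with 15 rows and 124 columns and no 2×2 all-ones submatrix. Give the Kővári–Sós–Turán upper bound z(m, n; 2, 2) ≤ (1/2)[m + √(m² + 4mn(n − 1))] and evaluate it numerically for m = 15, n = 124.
z(15, 124; 2, 2) ≤ (1/2)[15 + √(15² + 4·15·124·123)] = (1/2)[15 + √915345] = 485.8683

Kővári–Sós–Turán: let r_1, ..., r_15 be the row sums and z = Σ r_i the total number of 1s. Each pair of columns can share at most one row with both entries 1 (else a 2×2 all-ones block appears), so Σ_i C(r_i, 2) ≤ C(124, 2) = 7626. By convexity Σ_i C(r_i, 2) ≥ 15·C(z/15, 2) = z(z − 15)/(2·15), giving z² − 15z − 15·124·123 ≤ 0 and hence z ≤ (1/2)[15 + √(225 + 4·228780)] = (1/2)[15 + √915345] ≈ (1/2)(15 + 956.7366) = 485.8683.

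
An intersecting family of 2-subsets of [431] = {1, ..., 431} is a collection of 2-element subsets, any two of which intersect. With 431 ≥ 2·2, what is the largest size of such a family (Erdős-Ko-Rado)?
max |F| = C(430, 1) = 430

Erdős-Ko-Rado (1961): when n ≥ 2k, max |F| = C(n−1, k−1). The bound is attained by the star {A : i ∈ A} for any fixed i ∈ [n]. Here C(431−1, 2−1) = C(430, 1) = 430.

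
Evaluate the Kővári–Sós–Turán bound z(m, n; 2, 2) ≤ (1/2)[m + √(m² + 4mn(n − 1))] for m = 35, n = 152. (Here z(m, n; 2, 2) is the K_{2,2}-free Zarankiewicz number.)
z(35, 152; 2, 2) ≤ (1/2)[35 + √(35² + 4·35·152·151)] = (1/2)[35 + √3214505] = 913.952

Kővári–Sós–Turán: let r_1, ..., r_35 be the row sums and z = Σ r_i the total number of 1s. Each pair of columns can share at most one row with both entries 1 (else a 2×2 all-ones block appears), so Σ_i C(r_i, 2) ≤ C(152, 2) = 11476. By convexity Σ_i C(r_i, 2) ≥ 35·C(z/35, 2) = z(z − 35)/(2·35), giving z² − 35z − 35·152·151 ≤ 0 and hence z ≤ (1/2)[35 + √(1225 + 4·803320)] = (1/2)[35 + √3214505] ≈ (1/2)(35 + 1792.9041) = 913.952.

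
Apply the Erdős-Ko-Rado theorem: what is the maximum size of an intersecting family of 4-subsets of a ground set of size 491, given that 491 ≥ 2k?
max |F| = C(490, 3) = 19488280

Erdős-Ko-Rado (1961): when n ≥ 2k, max |F| = C(n−1, k−1). The bound is attained by the star {A : i ∈ A} for any fixed i ∈ [n]. Here C(491−1, 4−1) = C(490, 3) = 19488280.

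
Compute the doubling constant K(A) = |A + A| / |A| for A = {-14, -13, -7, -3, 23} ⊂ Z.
K = |A + A| / |A| = 15/5 = 3

Enumerate A + A = {a + b : a, b ∈ A}. With |A| = 5, there are |A|^2 = 25 ordered sum pairs; collecting distinct values, A + A = {-28, -27, -26, -21, -20, -17, -16, -14, -10, -6, 9, 10, 16, 20, 46}, so |A + A| = 15. Thus K = 15/5 = 3. For comparison, the minimum possible |A + A| over all 5-element sets is 2·5 − 1 = 9 (so min K = 9/5), attained only by arithmetic progressions.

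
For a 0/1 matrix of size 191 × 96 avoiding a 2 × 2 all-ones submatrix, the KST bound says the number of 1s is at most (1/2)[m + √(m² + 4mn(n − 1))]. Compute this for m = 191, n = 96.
z(191, 96; 2, 2) ≤ (1/2)[191 + √(191² + 4·191·96·95)] = (1/2)[191 + √7004161] = 1418.7688

Kővári–Sós–Turán: let r_1, ..., r_191 be the row sums and z = Σ r_i the total number of 1s. Each pair of columns can share at most one row with both entries 1 (else a 2×2 all-ones block appears), so Σ_i C(r_i, 2) ≤ C(96, 2) = 4560. By convexity Σ_i C(r_i, 2) ≥ 191·C(z/191, 2) = z(z − 191)/(2·191), giving z² − 191z − 191·96·95 ≤ 0 and hence z ≤ (1/2)[191 + √(36481 + 4·1741920)] = (1/2)[191 + √7004161] ≈ (1/2)(191 + 2646.5375) = 1418.7688.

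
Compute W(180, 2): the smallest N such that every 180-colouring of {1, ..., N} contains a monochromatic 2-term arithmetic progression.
W(180, 2) = 180 + 1 = 181

A 2-term AP is any pair of integers, so a monochromatic 2-AP exists iff some colour is used at least twice. With 180 colours, the colouring i ↦ i on {1, ..., 180} uses each colour once, avoiding any monochromatic pair, so W(180, 2) > 180. For {1, ..., 181}, pigeonhole forces two integers of the same colour, which form a monochromatic 2-AP. Hence W(180, 2) = 181.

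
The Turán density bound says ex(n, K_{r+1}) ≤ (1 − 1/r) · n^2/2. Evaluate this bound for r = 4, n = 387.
Turán density bound = (3/4) · 387^2/2 = 449307/8 ≈ 56163.375

Turán's theorem: ex(n, K_{r+1}) is achieved by the complete r-partite Turán graph T(n, r) with parts as balanced as possible, and is at most (1 − 1/r) · n^2/2. For r = 4, n = 387: the density bound is (3/4) · 149769/2 = 449307/8 ≈ 56163.375. The integer-valued extremum is e(T(387, 4)) = 56163, which is strictly less than the density bound 449307/8 since 4 ∤ 387 (the parts of T(387, 4) cannot all be equal).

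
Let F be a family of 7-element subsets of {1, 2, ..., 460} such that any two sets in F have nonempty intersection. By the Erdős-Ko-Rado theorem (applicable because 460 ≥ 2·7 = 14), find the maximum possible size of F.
max |F| = C(459, 6) = 12568804160094

The Erdős-Ko-Rado theorem states: for n ≥ 2k, an intersecting family of k-subsets of an n-element set has size at most C(n − 1, k − 1), with equality for 'star' families {A ⊆ [n] : |A| = k, i ∈ A} (fix an element i). For n = 460, k = 7: C(459, 6) = 12568804160094.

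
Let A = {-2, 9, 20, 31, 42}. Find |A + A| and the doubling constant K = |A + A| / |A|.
K = |A + A| / |A| = 9/5

Enumerate A + A = {a + b : a, b ∈ A}. With |A| = 5, there are |A|^2 = 25 ordered sum pairs; collecting distinct values, A + A = {-4, 7, 18, 29, 40, 51, 62, 73, 84}, so |A + A| = 9. Thus K = 9/5. Here |A + A| = 2|A| − 1 = 9, the minimum possible — so K = 9/5 is minimal, which holds iff A is an arithmetic progression.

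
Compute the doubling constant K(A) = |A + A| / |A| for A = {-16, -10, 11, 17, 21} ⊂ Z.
K = |A + A| / |A| = 14/5

Enumerate A + A = {a + b : a, b ∈ A}. With |A| = 5, there are |A|^2 = 25 ordered sum pairs; collecting distinct values, A + A = {-32, -26, -20, -5, 1, 5, 7, 11, 22, 28, 32, 34, 38, 42}, so |A + A| = 14. Thus K = 14/5. For comparison, the minimum possible |A + A| over all 5-element sets is 2·5 − 1 = 9 (so min K = 9/5), attained only by arithmetic progressions.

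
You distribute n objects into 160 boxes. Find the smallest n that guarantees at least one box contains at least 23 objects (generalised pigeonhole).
n = (23 − 1)·160 + 1 = 3521

By the generalised pigeonhole principle, to guarantee some box contains ≥ r objects we need more than (r − 1) · k objects total. Threshold: n = (r − 1) · k + 1. With r = 23 and k = 160: n = 22 · 160 + 1 = 3520 + 1 = 3521. For n = 3520 = 22 · 160, we can put exactly 22 objects in every box, avoiding 23 in any single one — so 3521 is tight.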